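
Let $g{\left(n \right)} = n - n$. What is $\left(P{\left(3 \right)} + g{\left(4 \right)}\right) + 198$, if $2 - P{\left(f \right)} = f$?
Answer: $197$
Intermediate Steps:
$g{\left(n \right)} = 0$
$P{\left(f \right)} = 2 - f$
$\left(P{\left(3 \right)} + g{\left(4 \right)}\right) + 198 = \left(\left(2 - 3\right) + 0\right) + 198 = \left(-1 + 0\right) + 198 = -1 + 198 = 197$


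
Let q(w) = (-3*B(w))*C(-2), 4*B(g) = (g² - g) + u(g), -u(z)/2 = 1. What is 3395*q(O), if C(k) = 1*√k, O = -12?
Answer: -784245*I*√2/2 ≈ -5.5455e+5*I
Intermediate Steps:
u(z) = -2 (u(z) = -2*1 = -2)
C(k) = √k
B(g) = -½ - g/4 + g²/4 (B(g) = ((g² - g) - 2)/4 = (-2 + g² - g)/4 = -½ - g/4 + g²/4)
q(w) = I*√2*(3/2 - 3*w²/4 + 3*w/4) (q(w) = (-3*(-½ - w/4 + w²/4))*√(-2) = (3/2 - 3*w²/4 + 3*w/4)*(I*√2) = I*√2*(3/2 - 3*w²/4 + 3*w/4))
3395*q(O) = 3395*(3*I*√2*(2 - 12 - 1*(-12)²)/4) = 3395*(3*I*√2*(2 - 12 - 1*144)/4) = 3395*(3*I*√2*(2 - 12 - 144)/4) = 3395*((¾)*I*√2*(-154)) = 3395*(-231*I*√2/2) = -784245*I*√2/2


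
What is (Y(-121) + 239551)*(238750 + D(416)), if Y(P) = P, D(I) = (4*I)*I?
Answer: 222903104820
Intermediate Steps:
D(I) = 4*I²
(Y(-121) + 239551)*(238750 + D(416)) = (-121 + 239551)*(238750 + 4*416²) = 239430*(238750 + 4*173056) = 239430*(238750 + 692224) = 239430*930974 = 222903104820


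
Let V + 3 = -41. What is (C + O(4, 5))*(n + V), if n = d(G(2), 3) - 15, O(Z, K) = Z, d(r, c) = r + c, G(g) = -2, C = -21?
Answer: 986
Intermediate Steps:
V = -44 (V = -3 - 41 = -44)
d(r, c) = c + r
n = -14 (n = (3 - 2) - 15 = 1 - 15 = -14)
(C + O(4, 5))*(n + V) = (-21 + 4)*(-14 - 44) = -17*(-58) = 986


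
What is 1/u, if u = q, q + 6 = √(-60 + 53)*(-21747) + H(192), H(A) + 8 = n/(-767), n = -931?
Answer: -358189/92740237460736 + 4264506961*I*√7/649181662225152 ≈ -3.8623e-9 + 1.738e-5*I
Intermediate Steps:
H(A) = -5205/767 (H(A) = -8 - 931/(-767) = -8 - 931*(-1/767) = -8 + 931/767 = -5205/767)
q = -9807/767 - 21747*I*√7 (q = -6 + (√(-60 + 53)*(-21747) - 5205/767) = -6 + (√(-7)*(-21747) - 5205/767) = -6 + ((I*√7)*(-21747) - 5205/767) = -6 + (-21747*I*√7 - 5205/767) = -6 + (-5205/767 - 21747*I*√7) = -9807/767 - 21747*I*√7 ≈ -12.786 - 57537.0*I)
u = -9807/767 - 21747*I*√7 ≈ -12.786 - 57537.0*I
1/u = 1/(-9807/767 - 21747*I*√7)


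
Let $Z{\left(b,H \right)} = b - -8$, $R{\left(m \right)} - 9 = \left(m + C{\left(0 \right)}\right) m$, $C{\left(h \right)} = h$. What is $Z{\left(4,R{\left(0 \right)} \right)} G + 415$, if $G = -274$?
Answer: $-2873$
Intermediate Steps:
$R{\left(m \right)} = 9 + m^{2}$ ($R{\left(m \right)} = 9 + \left(m + 0\right) m = 9 + m m = 9 + m^{2}$)
$Z{\left(b,H \right)} = 8 + b$ ($Z{\left(b,H \right)} = b + 8 = 8 + b$)
$Z{\left(4,R{\left(0 \right)} \right)} G + 415 = \left(8 + 4\right) \left(-274\right) + 415 = 12 \left(-274\right) + 415 = -3288 + 415 = -2873$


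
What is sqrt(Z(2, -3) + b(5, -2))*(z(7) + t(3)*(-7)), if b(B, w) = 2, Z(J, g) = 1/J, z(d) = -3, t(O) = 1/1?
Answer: -5*sqrt(10) ≈ -15.811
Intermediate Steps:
t(O) = 1
sqrt(Z(2, -3) + b(5, -2))*(z(7) + t(3)*(-7)) = sqrt(1/2 + 2)*(-3 + 1*(-7)) = sqrt(1/2 + 2)*(-3 - 7) = sqrt(5/2)*(-10) = (sqrt(10)/2)*(-10) = -5*sqrt(10)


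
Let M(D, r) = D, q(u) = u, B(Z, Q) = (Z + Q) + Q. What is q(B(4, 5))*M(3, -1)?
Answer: 42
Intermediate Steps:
B(Z, Q) = Z + 2*Q (B(Z, Q) = (Q + Z) + Q = Z + 2*Q)
q(B(4, 5))*M(3, -1) = (4 + 2*5)*3 = (4 + 10)*3 = 14*3 = 42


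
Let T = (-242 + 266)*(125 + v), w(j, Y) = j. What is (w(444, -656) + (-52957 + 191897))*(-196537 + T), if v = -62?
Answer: -27183364600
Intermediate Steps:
T = 1512 (T = (-242 + 266)*(125 - 62) = 24*63 = 1512)
(w(444, -656) + (-52957 + 191897))*(-196537 + T) = (444 + (-52957 + 191897))*(-196537 + 1512) = (444 + 138940)*(-195025) = 139384*(-195025) = -27183364600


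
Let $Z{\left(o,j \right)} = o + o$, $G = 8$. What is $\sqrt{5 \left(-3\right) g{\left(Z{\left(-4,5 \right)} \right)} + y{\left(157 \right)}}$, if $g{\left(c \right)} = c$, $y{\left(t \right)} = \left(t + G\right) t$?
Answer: $5 \sqrt{1041} \approx 161.32$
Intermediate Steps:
$Z{\left(o,j \right)} = 2 o$
$y{\left(t \right)} = t \left(8 + t\right)$ ($y{\left(t \right)} = \left(t + 8\right) t = \left(8 + t\right) t = t \left(8 + t\right)$)
$\sqrt{5 \left(-3\right) g{\left(Z{\left(-4,5 \right)} \right)} + y{\left(157 \right)}} = \sqrt{5 \left(-3\right) 2 \left(-4\right) + 157 \left(8 + 157\right)} = \sqrt{\left(-15\right) \left(-8\right) + 157 \cdot 165} = \sqrt{120 + 25905} = \sqrt{26025} = 5 \sqrt{1041}$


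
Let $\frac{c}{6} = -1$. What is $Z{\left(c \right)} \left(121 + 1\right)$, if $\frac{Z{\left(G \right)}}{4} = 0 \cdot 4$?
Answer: $0$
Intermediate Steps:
$c = -6$ ($c = 6 \left(-1\right) = -6$)
$Z{\left(G \right)} = 0$ ($Z{\left(G \right)} = 4 \cdot 0 \cdot 4 = 4 \cdot 0 = 0$)
$Z{\left(c \right)} \left(121 + 1\right) = 0 \left(121 + 1\right) = 0 \cdot 122 = 0$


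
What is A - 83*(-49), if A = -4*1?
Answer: 4063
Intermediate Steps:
A = -4
A - 83*(-49) = -4 - 83*(-49) = -4 + 4067 = 4063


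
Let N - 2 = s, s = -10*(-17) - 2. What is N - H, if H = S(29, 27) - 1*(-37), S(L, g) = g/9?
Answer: 130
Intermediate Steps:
S(L, g) = g/9 (S(L, g) = g*(⅑) = g/9)
s = 168 (s = 170 - 2 = 168)
H = 40 (H = (⅑)*27 - 1*(-37) = 3 + 37 = 40)
N = 170 (N = 2 + 168 = 170)
N - H = 170 - 1*40 = 170 - 40 = 130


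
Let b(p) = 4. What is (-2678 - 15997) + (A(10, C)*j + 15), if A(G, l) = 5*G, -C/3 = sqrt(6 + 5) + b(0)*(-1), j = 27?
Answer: -17310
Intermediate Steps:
C = 12 - 3*sqrt(11) (C = -3*(sqrt(6 + 5) + 4*(-1)) = -3*(sqrt(11) - 4) = -3*(-4 + sqrt(11)) = 12 - 3*sqrt(11) ≈ 2.0501)
(-2678 - 15997) + (A(10, C)*j + 15) = (-2678 - 15997) + ((5*10)*27 + 15) = -18675 + (50*27 + 15) = -18675 + (1350 + 15) = -18675 + 1365 = -17310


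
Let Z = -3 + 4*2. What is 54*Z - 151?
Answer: 119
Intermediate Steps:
Z = 5 (Z = -3 + 8 = 5)
54*Z - 151 = 54*5 - 151 = 270 - 151 = 119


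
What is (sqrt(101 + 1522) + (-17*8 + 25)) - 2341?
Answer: -2452 + sqrt(1623) ≈ -2411.7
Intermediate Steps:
(sqrt(101 + 1522) + (-17*8 + 25)) - 2341 = (sqrt(1623) + (-136 + 25)) - 2341 = (sqrt(1623) - 111) - 2341 = (-111 + sqrt(1623)) - 2341 = -2452 + sqrt(1623)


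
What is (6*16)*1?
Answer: 96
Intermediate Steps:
(6*16)*1 = 96*1 = 96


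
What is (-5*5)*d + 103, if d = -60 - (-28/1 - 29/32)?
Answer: 28171/32 ≈ 880.34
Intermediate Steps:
d = -995/32 (d = -60 - (-28*1 - 29*1/32) = -60 - (-28 - 29/32) = -60 - 1*(-925/32) = -60 + 925/32 = -995/32 ≈ -31.094)
(-5*5)*d + 103 = -5*5*(-995/32) + 103 = -25*(-995/32) + 103 = 24875/32 + 103 = 28171/32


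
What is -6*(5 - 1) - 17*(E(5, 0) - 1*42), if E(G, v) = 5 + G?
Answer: 520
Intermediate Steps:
-6*(5 - 1) - 17*(E(5, 0) - 1*42) = -6*(5 - 1) - 17*((5 + 5) - 1*42) = -6*4 - 17*(10 - 42) = -24 - 17*(-32) = -24 + 544 = 520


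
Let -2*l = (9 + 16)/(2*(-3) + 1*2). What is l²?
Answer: 625/64 ≈ 9.7656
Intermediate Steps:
l = 25/8 (l = -(9 + 16)/(2*(2*(-3) + 1*2)) = -25/(2*(-6 + 2)) = -25/(2*(-4)) = -25*(-1)/(2*4) = -½*(-25/4) = 25/8 ≈ 3.1250)
l² = (25/8)² = 625/64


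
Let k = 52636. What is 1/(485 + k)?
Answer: 1/53121 ≈ 1.8825e-5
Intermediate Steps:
1/(485 + k) = 1/(485 + 52636) = 1/53121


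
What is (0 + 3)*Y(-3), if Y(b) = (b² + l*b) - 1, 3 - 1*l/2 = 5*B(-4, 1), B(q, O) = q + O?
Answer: -300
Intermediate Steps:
B(q, O) = O + q
l = 36 (l = 6 - 10*(1 - 4) = 6 - 10*(-3) = 6 - 2*(-15) = 6 + 30 = 36)
Y(b) = -1 + b² + 36*b (Y(b) = (b² + 36*b) - 1 = -1 + b² + 36*b)
(0 + 3)*Y(-3) = (0 + 3)*(-1 + (-3)² + 36*(-3)) = 3*(-1 + 9 - 108) = 3*(-100) = -300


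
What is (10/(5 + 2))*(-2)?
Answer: -20/7 ≈ -2.8571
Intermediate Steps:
(10/(5 + 2))*(-2) = (10/7)*(-2) = -20/7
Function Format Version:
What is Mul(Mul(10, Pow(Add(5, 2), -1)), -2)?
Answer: Rational(-20, 7) ≈ -2.8571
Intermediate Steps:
Mul(Mul(10, Pow(Add(5, 2), -1)), -2) = Mul(Mul(10, Pow(7, -1)), -2) = Mul(Mul(10, Rational(1, 7)), -2) = Mul(Rational(10, 7), -2) = Rational(-20, 7)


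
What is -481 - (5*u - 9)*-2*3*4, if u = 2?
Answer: -457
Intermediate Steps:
-481 - (5*u - 9)*-2*3*4 = -481 - (5*2 - 9)*-2*3*4 = -481 - (10 - 9)*(-6*4) = -481 - (-24) = -481 - 1*(-24) = -481 + 24 = -457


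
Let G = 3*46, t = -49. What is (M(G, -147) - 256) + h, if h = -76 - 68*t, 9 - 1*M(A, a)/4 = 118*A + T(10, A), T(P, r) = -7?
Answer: -62072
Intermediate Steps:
G = 138
M(A, a) = 64 - 472*A (M(A, a) = 36 - 4*(118*A - 7) = 36 - 4*(-7 + 118*A) = 36 + (28 - 472*A) = 64 - 472*A)
h = 3256 (h = -76 - 68*(-49) = -76 + 3332 = 3256)
(M(G, -147) - 256) + h = ((64 - 472*138) - 256) + 3256 = ((64 - 65136) - 256) + 3256 = (-65072 - 256) + 3256 = -65328 + 3256 = -62072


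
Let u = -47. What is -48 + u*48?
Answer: -2304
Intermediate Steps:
-48 + u*48 = -48 - 47*48 = -48 - 2256 = -2304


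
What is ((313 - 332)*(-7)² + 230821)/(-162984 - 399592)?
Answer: -114945/281288 ≈ -0.40864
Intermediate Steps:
((313 - 332)*(-7)² + 230821)/(-162984 - 399592) = (-19*49 + 230821)/(-562576) = (-931 + 230821)*(-1/562576) = 229890*(-1/562576) = -114945/281288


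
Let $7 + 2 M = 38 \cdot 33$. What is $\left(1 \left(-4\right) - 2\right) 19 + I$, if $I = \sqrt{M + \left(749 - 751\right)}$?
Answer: $-114 + \frac{\sqrt{2486}}{2} \approx -89.07$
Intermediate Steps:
$M = \frac{1247}{2}$ ($M = - \frac{7}{2} + \frac{38 \cdot 33}{2} = - \frac{7}{2} + \frac{1}{2} \cdot 1254 = - \frac{7}{2} + 627 = \frac{1247}{2} \approx 623.5$)
$I = \frac{\sqrt{2486}}{2}$ ($I = \sqrt{\frac{1247}{2} + \left(749 - 751\right)} = \sqrt{\frac{1247}{2} - 2} = \sqrt{\frac{1243}{2}} = \frac{\sqrt{2486}}{2} \approx 24.93$)
$\left(1 \left(-4\right) - 2\right) 19 + I = \left(1 \left(-4\right) - 2\right) 19 + \frac{\sqrt{2486}}{2} = \left(-4 - 2\right) 19 + \frac{\sqrt{2486}}{2} = \left(-6\right) 19 + \frac{\sqrt{2486}}{2} = -114 + \frac{\sqrt{2486}}{2}$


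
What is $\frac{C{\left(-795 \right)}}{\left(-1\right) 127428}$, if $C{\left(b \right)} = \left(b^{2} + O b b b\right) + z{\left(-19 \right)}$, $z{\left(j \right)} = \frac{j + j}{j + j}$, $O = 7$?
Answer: $\frac{3516587099}{127428} \approx 27597.0$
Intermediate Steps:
$z{\left(j \right)} = 1$ ($z{\left(j \right)} = \frac{2 j}{2 j} = 2 j \frac{1}{2 j} = 1$)
$C{\left(b \right)} = 1 + b^{2} + 7 b^{3}$ ($C{\left(b \right)} = \left(b^{2} + 7 b b b\right) + 1 = \left(b^{2} + 7 b^{2} b\right) + 1 = \left(b^{2} + 7 b^{3}\right) + 1 = 1 + b^{2} + 7 b^{3}$)
$\frac{C{\left(-795 \right)}}{\left(-1\right) 127428} = \frac{1 + \left(-795\right)^{2} + 7 \left(-795\right)^{3}}{\left(-1\right) 127428} = \frac{1 + 632025 + 7 \left(-502459875\right)}{-127428} = \left(1 + 632025 - 3517219125\right) \left(- \frac{1}{127428}\right) = \left(-3516587099\right) \left(- \frac{1}{127428}\right) = \frac{3516587099}{127428}$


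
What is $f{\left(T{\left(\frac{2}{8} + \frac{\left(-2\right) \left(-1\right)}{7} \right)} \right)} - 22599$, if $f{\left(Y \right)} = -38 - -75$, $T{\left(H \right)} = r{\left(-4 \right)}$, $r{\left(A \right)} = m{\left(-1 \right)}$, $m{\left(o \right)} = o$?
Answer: $-22562$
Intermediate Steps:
$r{\left(A \right)} = -1$
$T{\left(H \right)} = -1$
$f{\left(Y \right)} = 37$ ($f{\left(Y \right)} = -38 + 75 = 37$)
$f{\left(T{\left(\frac{2}{8} + \frac{\left(-2\right) \left(-1\right)}{7} \right)} \right)} - 22599 = 37 - 22599 = -22562$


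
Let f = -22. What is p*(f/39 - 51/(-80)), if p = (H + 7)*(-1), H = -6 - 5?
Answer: 229/780 ≈ 0.29359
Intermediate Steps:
H = -11
p = 4 (p = (-11 + 7)*(-1) = -4*(-1) = 4)
p*(f/39 - 51/(-80)) = 4*(-22/39 - 51/(-80)) = 4*(-22*1/39 - 51*(-1/80)) = 4*(-22/39 + 51/80) = 4*(229/3120) = 229/780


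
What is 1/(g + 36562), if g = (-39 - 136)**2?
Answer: 1/67187 ≈ 1.4884e-5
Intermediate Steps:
g = 30625 (g = (-175)**2 = 30625)
1/(g + 36562) = 1/(30625 + 36562) = 1/67187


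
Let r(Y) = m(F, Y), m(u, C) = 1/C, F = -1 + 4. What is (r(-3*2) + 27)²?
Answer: 25921/36 ≈ 720.03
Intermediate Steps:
F = 3
r(Y) = 1/Y
(r(-3*2) + 27)² = (1/(-3*2) + 27)² = (1/(-6) + 27)² = (-⅙ + 27)² = (161/6)² = 25921/36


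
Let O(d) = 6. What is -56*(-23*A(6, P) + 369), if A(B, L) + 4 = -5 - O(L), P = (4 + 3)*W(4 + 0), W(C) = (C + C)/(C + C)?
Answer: -39984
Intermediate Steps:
W(C) = 1 (W(C) = (2*C)/((2*C)) = (2*C)*(1/(2*C)) = 1)
P = 7 (P = (4 + 3)*1 = 7*1 = 7)
A(B, L) = -15 (A(B, L) = -4 + (-5 - 1*6) = -4 + (-5 - 6) = -4 - 11 = -15)
-56*(-23*A(6, P) + 369) = -56*(-23*(-15) + 369) = -56*(345 + 369) = -56*714 = -39984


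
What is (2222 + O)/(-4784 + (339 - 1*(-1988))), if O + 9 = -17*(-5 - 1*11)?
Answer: -355/351 ≈ -1.0114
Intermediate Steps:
O = 263 (O = -9 - 17*(-5 - 1*11) = -9 - 17*(-5 - 11) = -9 - 17*(-16) = -9 + 272 = 263)
(2222 + O)/(-4784 + (339 - 1*(-1988))) = (2222 + 263)/(-4784 + (339 - 1*(-1988))) = 2485/(-4784 + (339 + 1988)) = 2485/(-4784 + 2327) = 2485/(-2457) = 2485*(-1/2457) = -355/351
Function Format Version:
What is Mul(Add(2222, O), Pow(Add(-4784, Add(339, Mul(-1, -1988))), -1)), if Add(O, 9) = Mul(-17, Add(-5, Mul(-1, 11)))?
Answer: Rational(-355, 351) ≈ -1.0114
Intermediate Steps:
O = 263 (O = Add(-9, Mul(-17, Add(-5, Mul(-1, 11)))) = Add(-9, Mul(-17, Add(-5, -11))) = Add(-9, Mul(-17, -16)) = Add(-9, 272) = 263)
Mul(Add(2222, O), Pow(Add(-4784, Add(339, Mul(-1, -1988))), -1)) = Mul(Add(2222, 263), Pow(Add(-4784, Add(339, Mul(-1, -1988))), -1)) = Mul(2485, Pow(Add(-4784, Add(339, 1988)), -1)) = Mul(2485, Pow(Add(-4784, 2327), -1)) = Mul(2485, Pow(-2457, -1)) = Mul(2485, Rational(-1, 2457)) = Rational(-355, 351)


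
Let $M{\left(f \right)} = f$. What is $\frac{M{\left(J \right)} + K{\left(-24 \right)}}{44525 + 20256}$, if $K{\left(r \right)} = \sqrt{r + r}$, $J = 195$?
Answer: $\frac{195}{64781} + \frac{4 i \sqrt{3}}{64781} \approx 0.0030101 + 0.00010695 i$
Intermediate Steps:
$K{\left(r \right)} = \sqrt{2} \sqrt{r}$ ($K{\left(r \right)} = \sqrt{2 r} = \sqrt{2} \sqrt{r}$)
$\frac{M{\left(J \right)} + K{\left(-24 \right)}}{44525 + 20256} = \frac{195 + \sqrt{2} \sqrt{-24}}{44525 + 20256} = \frac{195 + \sqrt{2} \cdot 2 i \sqrt{6}}{64781} = \left(195 + 4 i \sqrt{3}\right) \frac{1}{64781} = \frac{195}{64781} + \frac{4 i \sqrt{3}}{64781}$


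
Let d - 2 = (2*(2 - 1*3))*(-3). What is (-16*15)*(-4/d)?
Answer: 120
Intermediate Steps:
d = 8 (d = 2 + (2*(2 - 1*3))*(-3) = 2 + (2*(2 - 3))*(-3) = 2 + (2*(-1))*(-3) = 2 - 2*(-3) = 2 + 6 = 8)
(-16*15)*(-4/d) = (-16*15)*(-4/8) = -(-960)/8 = -240*(-½) = 120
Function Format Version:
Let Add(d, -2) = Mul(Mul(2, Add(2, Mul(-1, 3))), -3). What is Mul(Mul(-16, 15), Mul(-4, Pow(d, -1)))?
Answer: 120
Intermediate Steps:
d = 8 (d = Add(2, Mul(Mul(2, Add(2, Mul(-1, 3))), -3)) = Add(2, Mul(Mul(2, Add(2, -3)), -3)) = Add(2, Mul(Mul(2, -1), -3)) = Add(2, Mul(-2, -3)) = Add(2, 6) = 8)
Mul(Mul(-16, 15), Mul(-4, Pow(d, -1))) = Mul(Mul(-16, 15), Mul(-4, Pow(8, -1))) = Mul(-240, Mul(-4, Rational(1, 8))) = Mul(-240, Rational(-1, 2)) = 120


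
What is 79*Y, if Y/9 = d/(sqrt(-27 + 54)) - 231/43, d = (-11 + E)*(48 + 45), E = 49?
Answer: -164241/43 + 279186*sqrt(3) ≈ 4.7975e+5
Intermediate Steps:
d = 3534 (d = (-11 + 49)*(48 + 45) = 38*93 = 3534)
Y = -2079/43 + 3534*sqrt(3) (Y = 9*(3534/(sqrt(-27 + 54)) - 231/43) = 9*(3534/(sqrt(27)) - 231*1/43) = 9*(3534/((3*sqrt(3))) - 231/43) = 9*(3534*(sqrt(3)/9) - 231/43) = 9*(1178*sqrt(3)/3 - 231/43) = 9*(-231/43 + 1178*sqrt(3)/3) = -2079/43 + 3534*sqrt(3) ≈ 6072.7)
79*Y = 79*(-2079/43 + 3534*sqrt(3)) = -164241/43 + 279186*sqrt(3)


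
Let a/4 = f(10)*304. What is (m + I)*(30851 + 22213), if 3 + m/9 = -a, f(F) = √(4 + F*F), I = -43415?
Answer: -2305206288 - 1161464832*√26 ≈ -8.2275e+9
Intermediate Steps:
f(F) = √(4 + F²)
a = 2432*√26 (a = 4*(√(4 + 10²)*304) = 4*(√(4 + 100)*304) = 4*(√104*304) = 4*((2*√26)*304) = 4*(608*√26) = 2432*√26 ≈ 12401.)
m = -27 - 21888*√26 (m = -27 + 9*(-2432*√26) = -27 - 21888*√26 ≈ -1.1163e+5)
(m + I)*(30851 + 22213) = ((-27 - 21888*√26) - 43415)*(30851 + 22213) = (-43442 - 21888*√26)*53064 = -2305206288 - 1161464832*√26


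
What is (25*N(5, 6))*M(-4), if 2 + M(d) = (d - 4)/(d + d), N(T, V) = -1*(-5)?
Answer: -125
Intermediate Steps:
N(T, V) = 5
M(d) = -2 + (-4 + d)/(2*d) (M(d) = -2 + (d - 4)/(d + d) = -2 + (-4 + d)/((2*d)) = -2 + (-4 + d)*(1/(2*d)) = -2 + (-4 + d)/(2*d))
(25*N(5, 6))*M(-4) = (25*5)*(-3/2 - 2/(-4)) = 125*(-3/2 - 2*(-1/4)) = 125*(-3/2 + 1/2) = 125*(-1) = -125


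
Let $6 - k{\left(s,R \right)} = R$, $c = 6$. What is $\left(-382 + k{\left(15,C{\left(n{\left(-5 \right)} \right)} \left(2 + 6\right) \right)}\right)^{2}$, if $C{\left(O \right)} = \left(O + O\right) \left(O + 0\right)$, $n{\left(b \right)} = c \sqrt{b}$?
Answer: $6270016$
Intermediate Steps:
$n{\left(b \right)} = 6 \sqrt{b}$
$C{\left(O \right)} = 2 O^{2}$ ($C{\left(O \right)} = 2 O O = 2 O^{2}$)
$k{\left(s,R \right)} = 6 - R$
$\left(-382 + k{\left(15,C{\left(n{\left(-5 \right)} \right)} \left(2 + 6\right) \right)}\right)^{2} = \left(-382 - \left(-6 + 2 \left(6 \sqrt{-5}\right)^{2} \left(2 + 6\right)\right)\right)^{2} = \left(-382 - \left(-6 + 2 \left(6 i \sqrt{5}\right)^{2} \cdot 8\right)\right)^{2} = \left(-382 - \left(-6 + 2 \left(-180\right) 8\right)\right)^{2} = \left(-382 - \left(-6 - 2880\right)\right)^{2} = \left(-382 + \left(6 - -2880\right)\right)^{2} = \left(-382 + \left(6 + 2880\right)\right)^{2} = \left(-382 + 2886\right)^{2} = 2504^{2} = 6270016$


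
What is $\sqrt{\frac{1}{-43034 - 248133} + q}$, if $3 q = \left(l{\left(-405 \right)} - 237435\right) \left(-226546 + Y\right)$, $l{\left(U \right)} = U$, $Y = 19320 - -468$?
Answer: $\frac{3 \sqrt{154407274852568227577}}{291167} \approx 1.2803 \cdot 10^{5}$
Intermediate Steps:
$Y = 19788$ ($Y = 19320 + 468 = 19788$)
$q = 16391774240$ ($q = \frac{\left(-405 - 237435\right) \left(-226546 + 19788\right)}{3} = \frac{\left(-237840\right) \left(-206758\right)}{3} = \frac{1}{3} \cdot 49175322720 = 16391774240$)
$\sqrt{\frac{1}{-43034 - 248133} + q} = \sqrt{\frac{1}{-43034 - 248133} + 16391774240} = \sqrt{\frac{1}{-291167} + 16391774240} = \sqrt{- \frac{1}{291167} + 16391774240} = \sqrt{\frac{4772743730138079}{291167}} = \frac{3 \sqrt{154407274852568227577}}{291167}$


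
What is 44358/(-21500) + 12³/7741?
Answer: -153111639/83215750 ≈ -1.8399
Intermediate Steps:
44358/(-21500) + 12³/7741 = 44358*(-1/21500) + 1728*(1/7741) = -22179/10750 + 1728/7741 = -153111639/83215750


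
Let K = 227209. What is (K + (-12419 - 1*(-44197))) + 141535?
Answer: 400522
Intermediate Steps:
(K + (-12419 - 1*(-44197))) + 141535 = (227209 + (-12419 - 1*(-44197))) + 141535 = (227209 + (-12419 + 44197)) + 141535 = (227209 + 31778) + 141535 = 258987 + 141535 = 400522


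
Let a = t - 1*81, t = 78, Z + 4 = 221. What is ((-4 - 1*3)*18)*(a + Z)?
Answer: -26964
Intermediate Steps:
Z = 217 (Z = -4 + 221 = 217)
a = -3 (a = 78 - 1*81 = 78 - 81 = -3)
((-4 - 1*3)*18)*(a + Z) = ((-4 - 1*3)*18)*(-3 + 217) = ((-4 - 3)*18)*214 = -7*18*214 = -126*214 = -26964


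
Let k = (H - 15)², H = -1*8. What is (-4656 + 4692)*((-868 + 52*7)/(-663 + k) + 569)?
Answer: 1381500/67 ≈ 20619.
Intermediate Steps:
H = -8
k = 529 (k = (-8 - 15)² = (-23)² = 529)
(-4656 + 4692)*((-868 + 52*7)/(-663 + k) + 569) = (-4656 + 4692)*((-868 + 52*7)/(-663 + 529) + 569) = 36*((-868 + 364)/(-134) + 569) = 36*(-504*(-1/134) + 569) = 36*(252/67 + 569) = 36*(38375/67) = 1381500/67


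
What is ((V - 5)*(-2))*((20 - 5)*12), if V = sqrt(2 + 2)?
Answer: 1080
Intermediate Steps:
V = 2 (V = sqrt(4) = 2)
((V - 5)*(-2))*((20 - 5)*12) = ((2 - 5)*(-2))*((20 - 5)*12) = (-3*(-2))*(15*12) = 6*180 = 1080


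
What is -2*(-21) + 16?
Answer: 58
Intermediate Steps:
-2*(-21) + 16 = 42 + 16 = 58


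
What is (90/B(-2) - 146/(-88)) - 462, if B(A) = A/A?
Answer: -16295/44 ≈ -370.34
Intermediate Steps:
B(A) = 1
(90/B(-2) - 146/(-88)) - 462 = (90/1 - 146/(-88)) - 462 = (90*1 - 146*(-1/88)) - 462 = (90 + 73/44) - 462 = 4033/44 - 462 = -16295/44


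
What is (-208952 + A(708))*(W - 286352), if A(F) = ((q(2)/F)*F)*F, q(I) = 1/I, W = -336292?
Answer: 129882293112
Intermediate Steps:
q(I) = 1/I
A(F) = F/2 (A(F) = ((1/(2*F))*F)*F = F/2)
(-208952 + A(708))*(W - 286352) = (-208952 + (½)*708)*(-336292 - 286352) = (-208952 + 354)*(-622644) = -208598*(-622644) = 129882293112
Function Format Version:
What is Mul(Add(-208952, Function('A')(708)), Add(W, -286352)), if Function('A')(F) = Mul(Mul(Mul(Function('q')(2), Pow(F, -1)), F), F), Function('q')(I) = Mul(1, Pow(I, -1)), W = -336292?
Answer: 129882293112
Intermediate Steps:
Function('q')(I) = Pow(I, -1)
Function('A')(F) = Mul(Rational(1, 2), F) (Function('A')(F) = Mul(Mul(Mul(Pow(2, -1), Pow(F, -1)), F), F) = Mul(Mul(Mul(Rational(1, 2), Pow(F, -1)), F), F) = Mul(Rational(1, 2), F))
Mul(Add(-208952, Function('A')(708)), Add(W, -286352)) = Mul(Add(-208952, Mul(Rational(1, 2), 708)), Add(-336292, -286352)) = Mul(Add(-208952, 354), -622644) = Mul(-208598, -622644) = 129882293112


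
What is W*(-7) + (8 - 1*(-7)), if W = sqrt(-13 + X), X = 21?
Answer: 15 - 14*sqrt(2) ≈ -4.7990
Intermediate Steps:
W = 2*sqrt(2) (W = sqrt(-13 + 21) = sqrt(8) = 2*sqrt(2) ≈ 2.8284)
W*(-7) + (8 - 1*(-7)) = (2*sqrt(2))*(-7) + (8 - 1*(-7)) = -14*sqrt(2) + (8 + 7) = -14*sqrt(2) + 15 = 15 - 14*sqrt(2)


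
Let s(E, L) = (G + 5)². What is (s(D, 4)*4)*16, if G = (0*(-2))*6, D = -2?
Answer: 1600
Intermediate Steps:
G = 0 (G = 0*6 = 0)
s(E, L) = 25 (s(E, L) = (0 + 5)² = 5² = 25)
(s(D, 4)*4)*16 = (25*4)*16 = 100*16 = 1600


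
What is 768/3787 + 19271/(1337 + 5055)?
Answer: 77888333/24206504 ≈ 3.2177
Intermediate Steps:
768/3787 + 19271/(1337 + 5055) = 768*(1/3787) + 19271/6392 = 768/3787 + 19271*(1/6392) = 768/3787 + 19271/6392 = 77888333/24206504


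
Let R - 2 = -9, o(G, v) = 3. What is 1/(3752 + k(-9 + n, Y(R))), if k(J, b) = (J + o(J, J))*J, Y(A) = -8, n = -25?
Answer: 1/4806 ≈ 0.00020807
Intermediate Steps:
R = -7 (R = 2 - 9 = -7)
k(J, b) = J*(3 + J) (k(J, b) = (J + 3)*J = (3 + J)*J = J*(3 + J))
1/(3752 + k(-9 + n, Y(R))) = 1/(3752 + (-9 - 25)*(3 + (-9 - 25))) = 1/(3752 - 34*(3 - 34)) = 1/(3752 - 34*(-31)) = 1/(3752 + 1054) = 1/4806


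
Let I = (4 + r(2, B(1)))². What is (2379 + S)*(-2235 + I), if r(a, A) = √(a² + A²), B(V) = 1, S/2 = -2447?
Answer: 5568210 - 20120*√5 ≈ 5.5232e+6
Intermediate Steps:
S = -4894 (S = 2*(-2447) = -4894)
r(a, A) = √(A² + a²)
I = (4 + √5)² (I = (4 + √(1² + 2²))² = (4 + √(1 + 4))² = (4 + √5)² ≈ 38.889)
(2379 + S)*(-2235 + I) = (2379 - 4894)*(-2235 + (4 + √5)²) = -2515*(-2235 + (4 + √5)²) = 5621025 - 2515*(4 + √5)²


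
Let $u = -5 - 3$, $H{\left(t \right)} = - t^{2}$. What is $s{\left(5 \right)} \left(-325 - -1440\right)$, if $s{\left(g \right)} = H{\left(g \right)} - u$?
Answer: $-18955$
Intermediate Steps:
$u = -8$ ($u = -5 - 3 = -8$)
$s{\left(g \right)} = 8 - g^{2}$ ($s{\left(g \right)} = - g^{2} - -8 = - g^{2} + 8 = 8 - g^{2}$)
$s{\left(5 \right)} \left(-325 - -1440\right) = \left(8 - 5^{2}\right) \left(-325 - -1440\right) = \left(8 - 25\right) \left(-325 + 1440\right) = \left(8 - 25\right) 1115 = \left(-17\right) 1115 = -18955$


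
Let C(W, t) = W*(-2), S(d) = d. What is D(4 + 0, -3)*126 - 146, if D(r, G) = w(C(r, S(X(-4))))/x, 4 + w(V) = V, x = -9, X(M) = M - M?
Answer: 22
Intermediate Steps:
X(M) = 0
C(W, t) = -2*W
w(V) = -4 + V
D(r, G) = 4/9 + 2*r/9 (D(r, G) = (-4 - 2*r)/(-9) = (-4 - 2*r)*(-⅑) = 4/9 + 2*r/9)
D(4 + 0, -3)*126 - 146 = (4/9 + 2*(4 + 0)/9)*126 - 146 = (4/9 + (2/9)*4)*126 - 146 = (4/9 + 8/9)*126 - 146 = (4/3)*126 - 146 = 168 - 146 = 22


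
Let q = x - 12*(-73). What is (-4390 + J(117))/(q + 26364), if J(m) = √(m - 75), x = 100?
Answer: -439/2734 + √42/27340 ≈ -0.16033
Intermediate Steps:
J(m) = √(-75 + m)
q = 976 (q = 100 - 12*(-73) = 100 + 876 = 976)
(-4390 + J(117))/(q + 26364) = (-4390 + √(-75 + 117))/(976 + 26364) = (-4390 + √42)/27340 = (-4390 + √42)*(1/27340) = -439/2734 + √42/27340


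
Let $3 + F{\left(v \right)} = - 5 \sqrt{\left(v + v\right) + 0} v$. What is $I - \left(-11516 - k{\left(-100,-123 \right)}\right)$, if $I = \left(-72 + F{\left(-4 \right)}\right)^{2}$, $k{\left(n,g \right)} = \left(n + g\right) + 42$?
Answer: $13760 - 6000 i \sqrt{2} \approx 13760.0 - 8485.3 i$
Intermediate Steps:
$F{\left(v \right)} = -3 - 5 \sqrt{2} v^{\frac{3}{2}}$ ($F{\left(v \right)} = -3 + - 5 \sqrt{\left(v + v\right) + 0} v = -3 + - 5 \sqrt{2 v + 0} v = -3 + - 5 \sqrt{2 v} v = -3 + - 5 \sqrt{2} \sqrt{v} v = -3 - 5 \sqrt{2} v^{\frac{3}{2}}$)
$k{\left(n,g \right)} = 42 + g + n$ ($k{\left(n,g \right)} = \left(g + n\right) + 42 = 42 + g + n$)
$I = \left(-75 + 40 i \sqrt{2}\right)^{2}$ ($I = \left(-72 - \left(3 + 5 \sqrt{2} \left(-4\right)^{\frac{3}{2}}\right)\right)^{2} = \left(-72 - \left(3 + 5 \sqrt{2} \left(- 8 i\right)\right)\right)^{2} = \left(-72 - \left(3 - 40 i \sqrt{2}\right)\right)^{2} = \left(-75 + 40 i \sqrt{2}\right)^{2} \approx 2425.0 - 8485.3 i$)
$I - \left(-11516 - k{\left(-100,-123 \right)}\right) = \left(2425 - 6000 i \sqrt{2}\right) - \left(-11516 - \left(42 - 123 - 100\right)\right) = \left(2425 - 6000 i \sqrt{2}\right) - \left(-11516 - -181\right) = \left(2425 - 6000 i \sqrt{2}\right) - \left(-11516 + 181\right) = \left(2425 - 6000 i \sqrt{2}\right) - -11335 = \left(2425 - 6000 i \sqrt{2}\right) + 11335 = 13760 - 6000 i \sqrt{2}$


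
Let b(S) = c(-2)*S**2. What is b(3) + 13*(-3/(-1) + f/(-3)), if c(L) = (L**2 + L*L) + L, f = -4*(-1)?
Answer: 227/3 ≈ 75.667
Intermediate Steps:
f = 4
c(L) = L + 2*L**2 (c(L) = (L**2 + L**2) + L = 2*L**2 + L = L + 2*L**2)
b(S) = 6*S**2 (b(S) = (-2*(1 + 2*(-2)))*S**2 = (-2*(1 - 4))*S**2 = (-2*(-3))*S**2 = 6*S**2)
b(3) + 13*(-3/(-1) + f/(-3)) = 6*3**2 + 13*(-3/(-1) + 4/(-3)) = 6*9 + 13*(-3*(-1) + 4*(-1/3)) = 54 + 13*(3 - 4/3) = 54 + 13*(5/3) = 54 + 65/3 = 227/3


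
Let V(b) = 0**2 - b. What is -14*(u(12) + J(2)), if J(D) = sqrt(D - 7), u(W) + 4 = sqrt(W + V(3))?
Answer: 14 - 14*I*sqrt(5) ≈ 14.0 - 31.305*I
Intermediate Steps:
V(b) = -b (V(b) = 0 - b = -b)
u(W) = -4 + sqrt(-3 + W) (u(W) = -4 + sqrt(W - 1*3) = -4 + sqrt(W - 3) = -4 + sqrt(-3 + W))
J(D) = sqrt(-7 + D)
-14*(u(12) + J(2)) = -14*((-4 + sqrt(-3 + 12)) + sqrt(-7 + 2)) = -14*((-4 + sqrt(9)) + sqrt(-5)) = -14*((-4 + 3) + I*sqrt(5)) = -14*(-1 + I*sqrt(5)) = 14 - 14*I*sqrt(5)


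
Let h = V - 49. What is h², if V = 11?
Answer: 1444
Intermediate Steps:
h = -38 (h = 11 - 49 = -38)
h² = (-38)² = 1444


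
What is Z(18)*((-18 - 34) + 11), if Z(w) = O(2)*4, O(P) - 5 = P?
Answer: -1148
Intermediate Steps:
O(P) = 5 + P
Z(w) = 28 (Z(w) = (5 + 2)*4 = 7*4 = 28)
Z(18)*((-18 - 34) + 11) = 28*((-18 - 34) + 11) = 28*(-52 + 11) = 28*(-41) = -1148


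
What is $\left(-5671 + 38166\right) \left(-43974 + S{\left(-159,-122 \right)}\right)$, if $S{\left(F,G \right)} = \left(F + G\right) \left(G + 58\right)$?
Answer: $-844545050$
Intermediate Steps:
$S{\left(F,G \right)} = \left(58 + G\right) \left(F + G\right)$ ($S{\left(F,G \right)} = \left(F + G\right) \left(58 + G\right) = \left(58 + G\right) \left(F + G\right)$)
$\left(-5671 + 38166\right) \left(-43974 + S{\left(-159,-122 \right)}\right) = \left(-5671 + 38166\right) \left(-43974 + \left(\left(-122\right)^{2} + 58 \left(-159\right) + 58 \left(-122\right) - -19398\right)\right) = 32495 \left(-43974 + \left(14884 - 9222 - 7076 + 19398\right)\right) = 32495 \left(-43974 + 17984\right) = 32495 \left(-25990\right) = -844545050$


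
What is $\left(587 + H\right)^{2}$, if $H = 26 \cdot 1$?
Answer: $375769$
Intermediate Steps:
$H = 26$
$\left(587 + H\right)^{2} = \left(587 + 26\right)^{2} = 613^{2} = 375769$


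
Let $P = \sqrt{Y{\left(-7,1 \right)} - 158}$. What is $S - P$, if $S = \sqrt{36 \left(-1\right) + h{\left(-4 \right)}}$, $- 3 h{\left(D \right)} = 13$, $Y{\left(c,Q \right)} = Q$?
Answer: $i \left(- \sqrt{157} + \frac{11 \sqrt{3}}{3}\right) \approx - 6.1791 i$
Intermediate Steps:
$h{\left(D \right)} = - \frac{13}{3}$ ($h{\left(D \right)} = \left(- \frac{1}{3}\right) 13 = - \frac{13}{3}$)
$P = i \sqrt{157}$ ($P = \sqrt{1 - 158} = \sqrt{-157} = i \sqrt{157} \approx 12.53 i$)
$S = \frac{11 i \sqrt{3}}{3}$ ($S = \sqrt{36 \left(-1\right) - \frac{13}{3}} = \sqrt{-36 - \frac{13}{3}} = \sqrt{- \frac{121}{3}} = \frac{11 i \sqrt{3}}{3} \approx 6.3509 i$)
$S - P = \frac{11 i \sqrt{3}}{3} - i \sqrt{157} = - i \sqrt{157} + \frac{11 i \sqrt{3}}{3}$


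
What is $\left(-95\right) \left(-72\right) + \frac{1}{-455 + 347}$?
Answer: $\frac{738719}{108} \approx 6840.0$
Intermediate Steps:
$\left(-95\right) \left(-72\right) + \frac{1}{-455 + 347} = 6840 + \frac{1}{-108} = 6840 - \frac{1}{108} = \frac{738719}{108}$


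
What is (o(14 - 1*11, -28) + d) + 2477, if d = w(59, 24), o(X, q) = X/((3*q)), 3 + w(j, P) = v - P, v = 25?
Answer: 69299/28 ≈ 2475.0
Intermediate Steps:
w(j, P) = 22 - P (w(j, P) = -3 + (25 - P) = 22 - P)
o(X, q) = X/(3*q) (o(X, q) = X*(1/(3*q)) = X/(3*q))
d = -2 (d = 22 - 1*24 = 22 - 24 = -2)
(o(14 - 1*11, -28) + d) + 2477 = ((⅓)*(14 - 1*11)/(-28) - 2) + 2477 = ((⅓)*(14 - 11)*(-1/28) - 2) + 2477 = ((⅓)*3*(-1/28) - 2) + 2477 = (-1/28 - 2) + 2477 = -57/28 + 2477 = 69299/28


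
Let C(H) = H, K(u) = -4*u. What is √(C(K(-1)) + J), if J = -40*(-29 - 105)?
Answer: 6*√149 ≈ 73.239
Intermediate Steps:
J = 5360 (J = -40*(-134) = 5360)
√(C(K(-1)) + J) = √(-4*(-1) + 5360) = √(4 + 5360) = √5364 = 6*√149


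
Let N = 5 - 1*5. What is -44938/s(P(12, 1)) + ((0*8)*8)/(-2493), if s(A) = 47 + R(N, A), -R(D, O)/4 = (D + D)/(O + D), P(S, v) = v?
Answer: -44938/47 ≈ -956.13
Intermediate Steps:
N = 0 (N = 5 - 5 = 0)
R(D, O) = -8*D/(D + O) (R(D, O) = -4*(D + D)/(O + D) = -4*2*D/(D + O) = -8*D/(D + O))
s(A) = 47 (s(A) = 47 - 8*0/(0 + A) = 47 - 8*0/A = 47 + 0 = 47)
-44938/s(P(12, 1)) + ((0*8)*8)/(-2493) = -44938/47 + ((0*8)*8)/(-2493) = -44938*1/47 + (0*8)*(-1/2493) = -44938/47 + 0*(-1/2493) = -44938/47 + 0 = -44938/47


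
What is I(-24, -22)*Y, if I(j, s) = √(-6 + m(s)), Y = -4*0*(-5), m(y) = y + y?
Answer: 0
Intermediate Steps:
m(y) = 2*y
Y = 0 (Y = 0*(-5) = 0)
I(j, s) = √(-6 + 2*s)
I(-24, -22)*Y = √(-6 + 2*(-22))*0 = √(-6 - 44)*0 = √(-50)*0 = (5*I*√2)*0 = 0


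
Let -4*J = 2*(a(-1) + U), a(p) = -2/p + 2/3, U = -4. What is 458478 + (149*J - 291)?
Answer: 1374859/3 ≈ 4.5829e+5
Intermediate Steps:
a(p) = ⅔ - 2/p (a(p) = -2/p + 2*(⅓) = -2/p + ⅔ = ⅔ - 2/p)
J = ⅔ (J = -((⅔ - 2/(-1)) - 4)/2 = -((⅔ - 2*(-1)) - 4)/2 = -((⅔ + 2) - 4)/2 = -(8/3 - 4)/2 = -(-4)/(2*3) = -¼*(-8/3) = ⅔ ≈ 0.66667)
458478 + (149*J - 291) = 458478 + (149*(⅔) - 291) = 458478 + (298/3 - 291) = 458478 - 575/3 = 1374859/3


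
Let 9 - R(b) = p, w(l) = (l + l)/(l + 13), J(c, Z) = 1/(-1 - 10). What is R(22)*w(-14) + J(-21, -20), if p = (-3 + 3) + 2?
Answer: 2155/11 ≈ 195.91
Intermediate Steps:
p = 2 (p = 0 + 2 = 2)
J(c, Z) = -1/11 (J(c, Z) = 1/(-11) = -1/11)
w(l) = 2*l/(13 + l) (w(l) = (2*l)/(13 + l) = 2*l/(13 + l))
R(b) = 7 (R(b) = 9 - 1*2 = 9 - 2 = 7)
R(22)*w(-14) + J(-21, -20) = 7*(2*(-14)/(13 - 14)) - 1/11 = 7*(2*(-14)/(-1)) - 1/11 = 7*(2*(-14)*(-1)) - 1/11 = 7*28 - 1/11 = 196 - 1/11 = 2155/11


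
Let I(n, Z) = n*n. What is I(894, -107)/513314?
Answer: 399618/256657 ≈ 1.5570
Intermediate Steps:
I(n, Z) = n²
I(894, -107)/513314 = 894²/513314 = 799236*(1/513314) = 399618/256657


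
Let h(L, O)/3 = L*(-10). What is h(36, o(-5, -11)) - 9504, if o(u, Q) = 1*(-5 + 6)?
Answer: -10584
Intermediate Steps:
o(u, Q) = 1 (o(u, Q) = 1*1 = 1)
h(L, O) = -30*L (h(L, O) = 3*(L*(-10)) = 3*(-10*L) = -30*L)
h(36, o(-5, -11)) - 9504 = -30*36 - 9504 = -1080 - 9504 = -10584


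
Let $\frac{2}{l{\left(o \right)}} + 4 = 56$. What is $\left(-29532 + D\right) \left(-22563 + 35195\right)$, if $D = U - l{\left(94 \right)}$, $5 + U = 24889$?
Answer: $- \frac{763282284}{13} \approx -5.8714 \cdot 10^{7}$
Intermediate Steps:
$U = 24884$ ($U = -5 + 24889 = 24884$)
$l{\left(o \right)} = \frac{1}{26}$ ($l{\left(o \right)} = \frac{2}{-4 + 56} = \frac{2}{52} = 2 \cdot \frac{1}{52} = \frac{1}{26}$)
$D = \frac{646983}{26}$ ($D = 24884 - \frac{1}{26} = \frac{646983}{26} \approx 24884.0$)
$\left(-29532 + D\right) \left(-22563 + 35195\right) = \left(-29532 + \frac{646983}{26}\right) \left(-22563 + 35195\right) = \left(- \frac{120849}{26}\right) 12632 = - \frac{763282284}{13}$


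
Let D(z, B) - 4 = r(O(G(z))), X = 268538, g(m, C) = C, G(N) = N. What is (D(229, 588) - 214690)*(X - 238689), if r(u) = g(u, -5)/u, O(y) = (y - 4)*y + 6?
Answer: -330219017505079/51531 ≈ -6.4082e+9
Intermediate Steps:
O(y) = 6 + y*(-4 + y) (O(y) = (-4 + y)*y + 6 = y*(-4 + y) + 6 = 6 + y*(-4 + y))
r(u) = -5/u
D(z, B) = 4 - 5/(6 + z² - 4*z)
(D(229, 588) - 214690)*(X - 238689) = ((19 - 16*229 + 4*229²)/(6 + 229² - 4*229) - 214690)*(268538 - 238689) = ((19 - 3664 + 4*52441)/(6 + 52441 - 916) - 214690)*29849 = ((19 - 3664 + 209764)/51531 - 214690)*29849 = ((1/51531)*206119 - 214690)*29849 = (206119/51531 - 214690)*29849 = -11062984271/51531*29849 = -330219017505079/51531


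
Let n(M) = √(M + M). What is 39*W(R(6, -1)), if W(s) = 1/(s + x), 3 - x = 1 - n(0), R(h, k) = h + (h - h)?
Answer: 39/8 ≈ 4.8750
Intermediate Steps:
R(h, k) = h (R(h, k) = h + 0 = h)
n(M) = √2*√M (n(M) = √(2*M) = √2*√M)
x = 2 (x = 3 - (1 - √2*√0) = 3 - (1 - √2*0) = 3 - (1 - 1*0) = 3 - (1 + 0) = 3 - 1*1 = 3 - 1 = 2)
W(s) = 1/(2 + s) (W(s) = 1/(s + 2) = 1/(2 + s))
39*W(R(6, -1)) = 39/(2 + 6) = 39/8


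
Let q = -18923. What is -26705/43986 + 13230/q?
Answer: -1087273495/832347078 ≈ -1.3063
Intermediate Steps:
-26705/43986 + 13230/q = -26705/43986 + 13230/(-18923) = -26705*1/43986 + 13230*(-1/18923) = -26705/43986 - 13230/18923 = -1087273495/832347078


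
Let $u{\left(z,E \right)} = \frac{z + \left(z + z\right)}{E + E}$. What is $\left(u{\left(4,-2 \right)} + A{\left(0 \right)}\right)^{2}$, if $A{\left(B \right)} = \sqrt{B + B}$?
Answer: $9$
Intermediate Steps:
$u{\left(z,E \right)} = \frac{3 z}{2 E}$ ($u{\left(z,E \right)} = \frac{z + 2 z}{2 E} = 3 z \frac{1}{2 E} = \frac{3 z}{2 E}$)
$A{\left(B \right)} = \sqrt{2} \sqrt{B}$ ($A{\left(B \right)} = \sqrt{2 B} = \sqrt{2} \sqrt{B}$)
$\left(u{\left(4,-2 \right)} + A{\left(0 \right)}\right)^{2} = \left(\frac{3}{2} \cdot 4 \frac{1}{-2} + \sqrt{2} \sqrt{0}\right)^{2} = \left(\frac{3}{2} \cdot 4 \left(- \frac{1}{2}\right) + \sqrt{2} \cdot 0\right)^{2} = \left(-3 + 0\right)^{2} = \left(-3\right)^{2} = 9$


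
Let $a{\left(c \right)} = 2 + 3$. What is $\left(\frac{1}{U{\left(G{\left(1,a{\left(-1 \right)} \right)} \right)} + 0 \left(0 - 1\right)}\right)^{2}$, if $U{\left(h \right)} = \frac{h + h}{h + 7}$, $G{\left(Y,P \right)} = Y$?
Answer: $16$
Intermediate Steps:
$a{\left(c \right)} = 5$
$U{\left(h \right)} = \frac{2 h}{7 + h}$
$\left(\frac{1}{U{\left(G{\left(1,a{\left(-1 \right)} \right)} \right)} + 0 \left(0 - 1\right)}\right)^{2} = \left(\frac{1}{2 \cdot 1 \frac{1}{7 + 1} + 0 \left(0 - 1\right)}\right)^{2} = \left(\frac{1}{2 \cdot 1 \cdot \frac{1}{8} + 0 \left(-1\right)}\right)^{2} = \left(\frac{1}{2 \cdot 1 \cdot \frac{1}{8} + 0}\right)^{2} = \left(\frac{1}{\frac{1}{4} + 0}\right)^{2} = \left(\frac{1}{\frac{1}{4}}\right)^{2} = 4^{2} = 16$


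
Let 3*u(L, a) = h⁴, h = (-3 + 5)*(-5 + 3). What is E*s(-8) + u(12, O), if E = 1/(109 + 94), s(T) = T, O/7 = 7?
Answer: 51944/609 ≈ 85.294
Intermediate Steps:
O = 49 (O = 7*7 = 49)
h = -4 (h = 2*(-2) = -4)
E = 1/203 ≈ 0.0049261
u(L, a) = 256/3 (u(L, a) = (⅓)*(-4)⁴ = (⅓)*256 = 256/3)
E*s(-8) + u(12, O) = (1/203)*(-8) + 256/3 = -8/203 + 256/3 = 51944/609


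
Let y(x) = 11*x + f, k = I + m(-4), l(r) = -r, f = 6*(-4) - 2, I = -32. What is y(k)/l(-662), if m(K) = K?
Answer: -211/331 ≈ -0.63746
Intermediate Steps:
f = -26 (f = -24 - 2 = -26)
k = -36 (k = -32 - 4 = -36)
y(x) = -26 + 11*x (y(x) = 11*x - 26 = -26 + 11*x)
y(k)/l(-662) = (-26 + 11*(-36))/((-1*(-662))) = (-26 - 396)/662 = -422*1/662 = -211/331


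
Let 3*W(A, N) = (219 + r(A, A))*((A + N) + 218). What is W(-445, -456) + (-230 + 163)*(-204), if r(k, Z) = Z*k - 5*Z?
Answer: -45626441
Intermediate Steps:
r(k, Z) = -5*Z + Z*k
W(A, N) = (219 + A*(-5 + A))*(218 + A + N)/3 (W(A, N) = ((219 + A*(-5 + A))*((A + N) + 218))/3 = ((219 + A*(-5 + A))*(218 + A + N))/3 = (219 + A*(-5 + A))*(218 + A + N)/3)
W(-445, -456) + (-230 + 163)*(-204) = (15914 + 71*(-445)² + 73*(-456) - 871/3*(-445) + (⅓)*(-445)³ - 5/3*(-445)*(-456) + (⅓)*(-456)*(-445)²) + (-230 + 163)*(-204) = (15914 + 71*198025 - 33288 + 387595/3 + (⅓)*(-88121125) - 338200 + (⅓)*(-456)*198025) - 67*(-204) = (15914 + 14059775 - 33288 + 387595/3 - 88121125/3 - 338200 - 30099800) + 13668 = -45640109 + 13668 = -45626441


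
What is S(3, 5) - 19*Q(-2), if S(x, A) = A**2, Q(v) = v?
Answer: 63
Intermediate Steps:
S(3, 5) - 19*Q(-2) = 5**2 - 19*(-2) = 25 + 38 = 63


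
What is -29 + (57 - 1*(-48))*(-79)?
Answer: -8324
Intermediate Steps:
-29 + (57 - 1*(-48))*(-79) = -29 + (57 + 48)*(-79) = -29 + 105*(-79) = -29 - 8295 = -8324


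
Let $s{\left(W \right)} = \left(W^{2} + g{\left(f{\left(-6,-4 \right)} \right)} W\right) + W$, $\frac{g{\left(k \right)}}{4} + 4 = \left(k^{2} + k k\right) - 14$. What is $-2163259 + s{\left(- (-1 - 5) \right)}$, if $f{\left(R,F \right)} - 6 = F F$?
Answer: $-2140417$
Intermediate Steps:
$f{\left(R,F \right)} = 6 + F^{2}$ ($f{\left(R,F \right)} = 6 + F F = 6 + F^{2}$)
$g{\left(k \right)} = -72 + 8 k^{2}$ ($g{\left(k \right)} = -16 + 4 \left(\left(k^{2} + k k\right) - 14\right) = -16 + 4 \left(\left(k^{2} + k^{2}\right) - 14\right) = -16 + 4 \left(2 k^{2} - 14\right) = -16 + 4 \left(-14 + 2 k^{2}\right) = -16 + \left(-56 + 8 k^{2}\right) = -72 + 8 k^{2}$)
$s{\left(W \right)} = W^{2} + 3801 W$ ($s{\left(W \right)} = \left(W^{2} + \left(-72 + 8 \left(6 + \left(-4\right)^{2}\right)^{2}\right) W\right) + W = \left(W^{2} + \left(-72 + 8 \left(6 + 16\right)^{2}\right) W\right) + W = \left(W^{2} + \left(-72 + 8 \cdot 22^{2}\right) W\right) + W = \left(W^{2} + \left(-72 + 8 \cdot 484\right) W\right) + W = \left(W^{2} + \left(-72 + 3872\right) W\right) + W = \left(W^{2} + 3800 W\right) + W = W^{2} + 3801 W$)
$-2163259 + s{\left(- (-1 - 5) \right)} = -2163259 + - (-1 - 5) \left(3801 - \left(-1 - 5\right)\right) = -2163259 + \left(-1\right) \left(-6\right) \left(3801 - -6\right) = -2163259 + 6 \left(3801 + 6\right) = -2163259 + 6 \cdot 3807 = -2163259 + 22842 = -2140417$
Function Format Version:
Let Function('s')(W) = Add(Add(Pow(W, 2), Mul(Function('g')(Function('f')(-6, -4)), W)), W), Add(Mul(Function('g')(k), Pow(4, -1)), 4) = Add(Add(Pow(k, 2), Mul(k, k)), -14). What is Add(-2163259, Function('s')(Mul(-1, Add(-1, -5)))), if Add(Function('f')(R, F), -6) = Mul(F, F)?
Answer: -2140417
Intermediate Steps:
Function('f')(R, F) = Add(6, Pow(F, 2)) (Function('f')(R, F) = Add(6, Mul(F, F)) = Add(6, Pow(F, 2)))
Function('g')(k) = Add(-72, Mul(8, Pow(k, 2))) (Function('g')(k) = Add(-16, Mul(4, Add(Add(Pow(k, 2), Mul(k, k)), -14))) = Add(-16, Mul(4, Add(Add(Pow(k, 2), Pow(k, 2)), -14))) = Add(-16, Mul(4, Add(Mul(2, Pow(k, 2)), -14))) = Add(-16, Mul(4, Add(-14, Mul(2, Pow(k, 2))))) = Add(-16, Add(-56, Mul(8, Pow(k, 2)))) = Add(-72, Mul(8, Pow(k, 2))))
Function('s')(W) = Add(Pow(W, 2), Mul(3801, W)) (Function('s')(W) = Add(Add(Pow(W, 2), Mul(Add(-72, Mul(8, Pow(Add(6, Pow(-4, 2)), 2))), W)), W) = Add(Add(Pow(W, 2), Mul(Add(-72, Mul(8, Pow(Add(6, 16), 2))), W)), W) = Add(Add(Pow(W, 2), Mul(Add(-72, Mul(8, Pow(22, 2))), W)), W) = Add(Add(Pow(W, 2), Mul(Add(-72, Mul(8, 484)), W)), W) = Add(Add(Pow(W, 2), Mul(Add(-72, 3872), W)), W) = Add(Add(Pow(W, 2), Mul(3800, W)), W) = Add(Pow(W, 2), Mul(3801, W)))
Add(-2163259, Function('s')(Mul(-1, Add(-1, -5)))) = Add(-2163259, Mul(Mul(-1, Add(-1, -5)), Add(3801, Mul(-1, Add(-1, -5))))) = Add(-2163259, Mul(Mul(-1, -6), Add(3801, Mul(-1, -6)))) = Add(-2163259, Mul(6, Add(3801, 6))) = Add(-2163259, Mul(6, 3807)) = Add(-2163259, 22842) = -2140417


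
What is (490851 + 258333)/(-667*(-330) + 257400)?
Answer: 124864/79585 ≈ 1.5689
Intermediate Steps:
(490851 + 258333)/(-667*(-330) + 257400) = 749184/(220110 + 257400) = 749184/477510 = 749184*(1/477510) = 124864/79585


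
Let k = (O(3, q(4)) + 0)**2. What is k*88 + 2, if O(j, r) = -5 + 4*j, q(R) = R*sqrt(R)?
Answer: 4314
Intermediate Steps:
q(R) = R**(3/2)
k = 49 (k = ((-5 + 4*3) + 0)**2 = ((-5 + 12) + 0)**2 = (7 + 0)**2 = 7**2 = 49)
k*88 + 2 = 49*88 + 2 = 4312 + 2 = 4314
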